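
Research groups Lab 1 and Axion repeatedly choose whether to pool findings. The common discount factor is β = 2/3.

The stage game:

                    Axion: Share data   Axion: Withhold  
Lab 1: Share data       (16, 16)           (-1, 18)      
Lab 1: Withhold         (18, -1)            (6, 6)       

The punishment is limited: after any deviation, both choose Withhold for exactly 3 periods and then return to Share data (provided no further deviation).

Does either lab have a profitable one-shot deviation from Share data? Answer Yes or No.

Comparing payoff streams over the 4 periods until play realigns: cooperate → 16(1+β+…+β^3); deviate → 18 + 6(β+…+β^3).
Cooperation is sustained iff (16−6)(β+…+β^3) ≥ 18−16.
β+…+β^3 = 2/3·(1−(2/3)^3)/(1−2/3) = 1.4074, and (18−16)/(16−6) = 0.2000.
1.4074 ≥ 0.2000, so cooperation is sustainable.

No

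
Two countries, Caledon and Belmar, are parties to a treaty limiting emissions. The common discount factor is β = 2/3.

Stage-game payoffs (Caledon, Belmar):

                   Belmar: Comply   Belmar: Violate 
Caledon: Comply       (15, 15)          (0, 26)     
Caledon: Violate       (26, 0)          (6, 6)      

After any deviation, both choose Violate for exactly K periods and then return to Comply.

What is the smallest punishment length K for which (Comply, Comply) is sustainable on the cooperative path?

3

IC: β(1−β^K)/(1−β) ≥ (26−15)/(15−6) = 11/9.
With β = 2/3: need 1 − β^K ≥ 11/9·(1−2/3)/(2/3), i.e. β^K ≤ 0.3889.
Since (2/3)^2 = 0.4444 and (2/3)^3 = 0.2963, the smallest such K is 3.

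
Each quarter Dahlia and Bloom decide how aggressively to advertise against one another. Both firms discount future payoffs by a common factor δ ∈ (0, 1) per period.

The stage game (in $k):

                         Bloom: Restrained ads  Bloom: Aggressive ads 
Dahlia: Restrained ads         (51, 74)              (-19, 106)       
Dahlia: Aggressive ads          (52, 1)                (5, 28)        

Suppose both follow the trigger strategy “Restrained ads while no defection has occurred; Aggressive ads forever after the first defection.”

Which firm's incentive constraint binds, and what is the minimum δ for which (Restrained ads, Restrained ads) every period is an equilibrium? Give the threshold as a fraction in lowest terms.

Dahlia's threshold: (52−51)/(52−5) = 1/47.
Bloom's threshold: (106−74)/(106−28) = 16/39.
1/47 < 16/39, so Bloom binds and δ* = 16/39.

Bloom; δ ≥ 16/39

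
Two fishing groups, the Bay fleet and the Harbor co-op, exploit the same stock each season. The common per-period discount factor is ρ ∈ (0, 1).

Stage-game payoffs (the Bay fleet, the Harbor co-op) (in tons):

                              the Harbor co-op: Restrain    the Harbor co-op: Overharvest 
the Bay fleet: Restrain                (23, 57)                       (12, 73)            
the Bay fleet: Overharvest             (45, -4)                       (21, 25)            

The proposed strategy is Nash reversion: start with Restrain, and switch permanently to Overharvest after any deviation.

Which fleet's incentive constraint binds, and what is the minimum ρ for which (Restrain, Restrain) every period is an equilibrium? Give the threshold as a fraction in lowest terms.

For the Bay fleet: deviation gain 45−23 = 22, per-period punishment loss 23−21 = 2. IC gives ρ ≥ 22/24 = 11/12.
For the Harbor co-op: gain 16, loss 32 per period, so ρ ≥ 16/48 = 1/3.
The tighter constraint is the Bay fleet's, so cooperation needs ρ ≥ 11/12.

the Bay fleet; ρ ≥ 11/12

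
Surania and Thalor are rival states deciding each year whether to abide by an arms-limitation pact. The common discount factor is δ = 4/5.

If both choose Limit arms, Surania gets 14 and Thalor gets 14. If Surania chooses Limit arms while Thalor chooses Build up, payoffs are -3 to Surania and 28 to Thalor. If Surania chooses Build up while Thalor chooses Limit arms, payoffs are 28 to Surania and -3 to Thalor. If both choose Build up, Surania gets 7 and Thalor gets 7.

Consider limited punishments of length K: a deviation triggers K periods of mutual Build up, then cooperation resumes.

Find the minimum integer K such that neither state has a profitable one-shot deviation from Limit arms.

4

No profitable deviation requires (14−7)(δ+…+δ^K) ≥ 28−14, i.e. δ+…+δ^K ≥ 2 ≈ 2.0000.
With δ = 4/5, the partial sums are K=1: 0.8000, K=2: 1.4400, K=3: 1.9520, K=4: 2.3616.
K = 4 is the first length at which the sum reaches 2.0000.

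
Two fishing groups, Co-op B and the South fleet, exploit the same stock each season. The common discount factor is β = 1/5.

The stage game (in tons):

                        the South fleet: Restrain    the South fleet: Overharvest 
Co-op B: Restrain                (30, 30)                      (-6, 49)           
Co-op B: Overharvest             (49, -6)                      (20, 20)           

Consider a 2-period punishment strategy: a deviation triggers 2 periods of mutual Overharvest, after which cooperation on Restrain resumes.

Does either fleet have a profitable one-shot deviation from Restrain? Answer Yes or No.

Comparing payoff streams over the 3 periods until play realigns: cooperate → 30(1+β+…+β^2); deviate → 49 + 20(β+…+β^2).
Cooperation is sustained iff (30−20)(β+…+β^2) ≥ 49−30.
β+…+β^2 = 1/5·(1−(1/5)^2)/(1−1/5) = 0.2400, and (49−30)/(30−20) = 1.9000.
0.2400 < 1.9000, so cooperation is not sustainable.

Yes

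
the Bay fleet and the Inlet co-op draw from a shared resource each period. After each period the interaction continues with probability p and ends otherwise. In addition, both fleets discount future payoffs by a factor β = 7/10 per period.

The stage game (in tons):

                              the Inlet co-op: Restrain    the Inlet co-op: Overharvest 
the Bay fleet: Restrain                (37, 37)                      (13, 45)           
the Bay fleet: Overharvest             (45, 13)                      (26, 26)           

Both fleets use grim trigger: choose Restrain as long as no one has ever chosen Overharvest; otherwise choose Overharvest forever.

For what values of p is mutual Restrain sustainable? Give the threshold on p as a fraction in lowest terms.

Expected continuation weight on next period's payoff is β·p = 7/10·p, which plays the role of the discount factor.
Cooperation requires 7/10·p ≥ (45−37)/(45−26) = 8/19, hence p ≥ 80/133.

80/133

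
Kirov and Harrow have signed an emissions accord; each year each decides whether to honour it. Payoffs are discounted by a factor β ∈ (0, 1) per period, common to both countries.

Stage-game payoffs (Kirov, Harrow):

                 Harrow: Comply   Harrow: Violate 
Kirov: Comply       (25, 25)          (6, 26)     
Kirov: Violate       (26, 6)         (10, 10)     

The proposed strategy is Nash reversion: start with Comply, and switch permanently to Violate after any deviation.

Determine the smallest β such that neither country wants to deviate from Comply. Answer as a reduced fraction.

1/16

Cooperation forever yields 25 each period: 25/(1−β).
Deviating yields 26 once, then 10 forever: 26 + 10β/(1−β).
No profitable deviation requires 25/(1−β) ≥ 26 + 10β/(1−β).
Multiplying by (1−β): 25 ≥ 26(1−β) + 10β = 26 − 16β.
So 16β ≥ 1, i.e. β ≥ 1/16.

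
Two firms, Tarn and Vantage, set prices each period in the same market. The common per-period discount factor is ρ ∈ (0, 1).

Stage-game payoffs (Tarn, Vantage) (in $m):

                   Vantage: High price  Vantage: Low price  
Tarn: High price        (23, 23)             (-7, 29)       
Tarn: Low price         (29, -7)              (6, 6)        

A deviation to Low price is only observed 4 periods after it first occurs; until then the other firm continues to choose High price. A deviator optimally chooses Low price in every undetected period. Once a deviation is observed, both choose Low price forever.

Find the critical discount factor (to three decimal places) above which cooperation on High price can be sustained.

0.715

The best deviation is to choose Low price for all 4 undetected periods, earning 29 each, then 6 forever once detected.
Deviation value: 29(1−ρ^4)/(1−ρ) + 6ρ^4/(1−ρ); cooperation value: 23/(1−ρ).
IC: 23 ≥ 29(1−ρ^4) + 6ρ^4 = 29 − 23ρ^4.
So ρ^4 ≥ 6/23, giving ρ ≥ (6/23)^(1/4) ≈ 0.715.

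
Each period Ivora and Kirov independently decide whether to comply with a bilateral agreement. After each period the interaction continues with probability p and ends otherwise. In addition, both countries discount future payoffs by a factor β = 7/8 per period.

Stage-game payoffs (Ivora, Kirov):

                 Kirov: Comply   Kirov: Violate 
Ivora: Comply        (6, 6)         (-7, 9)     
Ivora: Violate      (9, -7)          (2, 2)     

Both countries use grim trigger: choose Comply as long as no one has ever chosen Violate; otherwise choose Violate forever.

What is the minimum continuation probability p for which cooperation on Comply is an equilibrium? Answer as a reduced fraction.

Expected continuation weight on next period's payoff is β·p = 7/8·p, which plays the role of the discount factor.
Cooperation requires 7/8·p ≥ (9−6)/(9−2) = 3/7, hence p ≥ 24/49.

24/49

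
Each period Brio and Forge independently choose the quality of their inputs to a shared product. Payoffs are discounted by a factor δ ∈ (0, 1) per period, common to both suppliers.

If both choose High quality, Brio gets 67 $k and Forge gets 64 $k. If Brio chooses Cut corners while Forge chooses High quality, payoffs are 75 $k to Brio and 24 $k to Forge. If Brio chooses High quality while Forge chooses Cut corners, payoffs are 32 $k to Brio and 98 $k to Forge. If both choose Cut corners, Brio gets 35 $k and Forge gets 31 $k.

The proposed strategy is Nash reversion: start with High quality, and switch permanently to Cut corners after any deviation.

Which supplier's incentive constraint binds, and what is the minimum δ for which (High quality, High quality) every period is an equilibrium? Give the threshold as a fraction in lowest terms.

For Brio: deviation gain 75−67 = 8, per-period punishment loss 67−35 = 32. IC gives δ ≥ 8/40 = 1/5.
For Forge: gain 34, loss 33 per period, so δ ≥ 34/67.
The tighter constraint is Forge's, so cooperation needs δ ≥ 34/67.

Forge; δ ≥ 34/67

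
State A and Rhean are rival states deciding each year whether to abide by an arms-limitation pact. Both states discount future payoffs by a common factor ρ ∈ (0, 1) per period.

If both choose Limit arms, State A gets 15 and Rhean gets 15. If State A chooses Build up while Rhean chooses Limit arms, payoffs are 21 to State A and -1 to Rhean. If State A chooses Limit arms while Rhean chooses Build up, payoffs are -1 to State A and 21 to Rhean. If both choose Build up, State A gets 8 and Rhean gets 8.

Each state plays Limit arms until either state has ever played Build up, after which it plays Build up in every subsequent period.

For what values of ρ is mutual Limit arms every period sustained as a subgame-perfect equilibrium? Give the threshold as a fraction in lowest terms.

Cooperation forever yields 15 each period: 15/(1−ρ).
Deviating yields 21 once, then 8 forever: 21 + 8ρ/(1−ρ).
No profitable deviation requires 15/(1−ρ) ≥ 21 + 8ρ/(1−ρ).
Multiplying by (1−ρ): 15 ≥ 21(1−ρ) + 8ρ = 21 − 13ρ.
So 13ρ ≥ 6, i.e. ρ ≥ 6/13.

6/13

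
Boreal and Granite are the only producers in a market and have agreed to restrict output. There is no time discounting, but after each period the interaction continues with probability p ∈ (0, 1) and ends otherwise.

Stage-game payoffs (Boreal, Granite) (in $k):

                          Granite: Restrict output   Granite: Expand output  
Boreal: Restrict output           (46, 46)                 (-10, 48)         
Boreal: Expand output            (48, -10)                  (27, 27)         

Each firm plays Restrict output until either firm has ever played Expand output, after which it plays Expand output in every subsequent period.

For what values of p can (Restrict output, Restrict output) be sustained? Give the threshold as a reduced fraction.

2/21

Expected cooperation value is 46 + p·46 + p²·46 + … = 46/(1−p); deviation gives 48 + p·27/(1−p).
46 ≥ 48(1−p) + 27p ⇒ 21p ≥ 2 ⇒ p ≥ 2/21.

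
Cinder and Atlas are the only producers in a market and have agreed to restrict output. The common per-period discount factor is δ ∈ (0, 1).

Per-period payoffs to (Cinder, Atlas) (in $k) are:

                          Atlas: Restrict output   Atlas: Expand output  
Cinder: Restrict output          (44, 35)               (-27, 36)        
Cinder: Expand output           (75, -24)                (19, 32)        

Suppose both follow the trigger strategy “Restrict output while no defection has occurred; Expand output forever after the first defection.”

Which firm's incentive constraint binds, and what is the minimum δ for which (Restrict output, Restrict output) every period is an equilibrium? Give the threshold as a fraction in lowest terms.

For Cinder: deviation gain 75−44 = 31, per-period punishment loss 44−19 = 25. IC gives δ ≥ 31/56.
For Atlas: gain 1, loss 3 per period, so δ ≥ 1/4.
The tighter constraint is Cinder's, so cooperation needs δ ≥ 31/56.

Cinder; δ ≥ 31/56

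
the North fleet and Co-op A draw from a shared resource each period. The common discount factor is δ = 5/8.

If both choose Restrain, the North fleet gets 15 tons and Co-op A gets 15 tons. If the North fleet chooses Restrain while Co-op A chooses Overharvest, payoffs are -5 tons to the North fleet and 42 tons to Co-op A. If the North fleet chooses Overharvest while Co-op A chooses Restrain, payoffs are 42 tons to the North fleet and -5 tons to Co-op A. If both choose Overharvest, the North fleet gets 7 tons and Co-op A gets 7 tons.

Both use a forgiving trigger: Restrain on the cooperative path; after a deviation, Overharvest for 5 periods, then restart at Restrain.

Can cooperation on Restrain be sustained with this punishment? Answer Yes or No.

A one-shot deviation gives 42 now, then 7 for 5 periods, then back to 15.
Gain from deviating: (42−15) today; loss: (15−7) in each of the next 5 periods.
No-deviation condition: (15−7)(δ+…+δ^5) ≥ 42−15, i.e. δ+…+δ^5 ≥ 27/8.
At δ = 5/8: δ+…+δ^5 = 1.5077 < 3.3750.
So cooperation is not sustainable.

No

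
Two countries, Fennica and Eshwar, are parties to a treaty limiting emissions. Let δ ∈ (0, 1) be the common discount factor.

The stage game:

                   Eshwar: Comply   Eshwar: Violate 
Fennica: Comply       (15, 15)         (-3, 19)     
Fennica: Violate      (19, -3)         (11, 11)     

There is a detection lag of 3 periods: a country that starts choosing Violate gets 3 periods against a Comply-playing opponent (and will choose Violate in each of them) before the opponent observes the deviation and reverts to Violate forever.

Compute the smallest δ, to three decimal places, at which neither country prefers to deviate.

0.794

The best deviation is to choose Violate for all 3 undetected periods, earning 19 each, then 11 forever once detected.
Deviation value: 19(1−δ^3)/(1−δ) + 11δ^3/(1−δ); cooperation value: 15/(1−δ).
IC: 15 ≥ 19(1−δ^3) + 11δ^3 = 19 − 8δ^3.
So δ^3 ≥ 4/8 = 1/2, giving δ ≥ (1/2)^(1/3) ≈ 0.794.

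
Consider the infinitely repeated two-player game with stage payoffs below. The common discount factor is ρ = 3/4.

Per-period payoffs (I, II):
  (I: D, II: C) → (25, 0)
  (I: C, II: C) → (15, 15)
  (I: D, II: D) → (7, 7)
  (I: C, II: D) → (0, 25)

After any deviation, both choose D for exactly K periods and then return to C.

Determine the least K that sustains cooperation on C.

Need Σ_{k=1}^{K} ρ^k ≥ (25−15)/(15−7) = 1.2500 at ρ = 3/4.
At K = 1 the sum is 0.7500 < 1.2500; at K = 2 it is 1.3125 ≥ 1.2500.
So the minimum punishment length is K = 2.

2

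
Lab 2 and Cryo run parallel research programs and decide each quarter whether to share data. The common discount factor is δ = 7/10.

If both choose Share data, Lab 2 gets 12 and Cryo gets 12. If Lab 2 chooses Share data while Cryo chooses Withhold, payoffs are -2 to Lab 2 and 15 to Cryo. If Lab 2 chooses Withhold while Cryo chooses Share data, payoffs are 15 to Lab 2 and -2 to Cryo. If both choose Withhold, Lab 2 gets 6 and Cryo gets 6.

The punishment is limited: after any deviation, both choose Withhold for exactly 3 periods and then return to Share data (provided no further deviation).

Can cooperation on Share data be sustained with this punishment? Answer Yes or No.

A one-shot deviation gives 15 now, then 6 for 3 periods, then back to 12.
Gain from deviating: (15−12) today; loss: (12−6) in each of the next 3 periods.
No-deviation condition: (12−6)(δ+…+δ^3) ≥ 15−12, i.e. δ+…+δ^3 ≥ 1/2.
At δ = 7/10: δ+…+δ^3 = 1.5330 ≥ 0.5000.
So cooperation is sustainable.

Yes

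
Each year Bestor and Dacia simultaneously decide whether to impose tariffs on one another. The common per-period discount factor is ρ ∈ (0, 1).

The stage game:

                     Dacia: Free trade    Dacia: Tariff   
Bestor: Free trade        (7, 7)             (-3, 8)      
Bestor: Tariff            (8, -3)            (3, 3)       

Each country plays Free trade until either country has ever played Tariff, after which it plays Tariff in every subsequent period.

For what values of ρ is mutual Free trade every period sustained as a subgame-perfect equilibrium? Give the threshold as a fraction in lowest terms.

1/5

Cooperation forever yields 7 each period: 7/(1−ρ).
Deviating yields 8 once, then 3 forever: 8 + 3ρ/(1−ρ).
No profitable deviation requires 7/(1−ρ) ≥ 8 + 3ρ/(1−ρ).
Multiplying by (1−ρ): 7 ≥ 8(1−ρ) + 3ρ = 8 − 5ρ.
So 5ρ ≥ 1, i.e. ρ ≥ 1/5.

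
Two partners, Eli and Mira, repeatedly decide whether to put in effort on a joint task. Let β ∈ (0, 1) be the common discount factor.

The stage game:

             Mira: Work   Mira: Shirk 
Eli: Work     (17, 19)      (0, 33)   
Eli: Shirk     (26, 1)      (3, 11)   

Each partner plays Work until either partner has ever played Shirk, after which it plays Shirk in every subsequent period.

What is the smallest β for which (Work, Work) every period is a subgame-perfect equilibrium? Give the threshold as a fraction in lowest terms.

7/11

Eli: cooperation gives 17 each period; deviation gives 26 once then 3 forever.
  17/(1−β) ≥ 26 + 3β/(1−β) ⇒ β ≥ 9/23.
Mira: cooperation gives 19 each period; deviation gives 33 once then 11 forever.
  β ≥ 14/22 = 7/11.
Both must hold, so the binding constraint is Mira's: β ≥ 7/11.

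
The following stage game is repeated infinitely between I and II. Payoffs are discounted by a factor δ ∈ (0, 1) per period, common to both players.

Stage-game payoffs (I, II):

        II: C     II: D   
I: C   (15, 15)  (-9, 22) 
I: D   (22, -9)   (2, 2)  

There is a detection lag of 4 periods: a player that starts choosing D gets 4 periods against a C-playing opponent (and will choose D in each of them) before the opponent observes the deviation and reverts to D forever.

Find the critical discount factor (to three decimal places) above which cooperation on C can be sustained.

0.769

Deviating for the 4 undetected periods gains 22−15 = 7 per period over cooperation, then loses 15−2 = 13 per period forever once punishment starts.
Gain: 7(1 + δ + … + δ^3); loss: 13·δ^4/(1−δ).
No profitable deviation ⇔ 7(1−δ^4) ≤ 13·δ^4, i.e. δ^4 ≥ 7/(7+13) = 7/20.
Hence δ ≥ (7/20)^(1/4) ≈ 0.769.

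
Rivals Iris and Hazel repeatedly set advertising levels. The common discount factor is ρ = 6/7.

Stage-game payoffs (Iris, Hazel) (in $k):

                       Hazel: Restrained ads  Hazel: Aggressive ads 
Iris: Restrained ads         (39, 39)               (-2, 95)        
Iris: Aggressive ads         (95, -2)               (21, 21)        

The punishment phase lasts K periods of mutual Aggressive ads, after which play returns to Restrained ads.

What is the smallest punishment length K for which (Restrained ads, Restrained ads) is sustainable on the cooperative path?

5

IC: ρ(1−ρ^K)/(1−ρ) ≥ (95−39)/(39−21) = 28/9.
With ρ = 6/7: need 1 − ρ^K ≥ 28/9·(1−6/7)/(6/7), i.e. ρ^K ≤ 0.4815.
Since (6/7)^4 = 0.5398 and (6/7)^5 = 0.4627, the smallest such K is 5.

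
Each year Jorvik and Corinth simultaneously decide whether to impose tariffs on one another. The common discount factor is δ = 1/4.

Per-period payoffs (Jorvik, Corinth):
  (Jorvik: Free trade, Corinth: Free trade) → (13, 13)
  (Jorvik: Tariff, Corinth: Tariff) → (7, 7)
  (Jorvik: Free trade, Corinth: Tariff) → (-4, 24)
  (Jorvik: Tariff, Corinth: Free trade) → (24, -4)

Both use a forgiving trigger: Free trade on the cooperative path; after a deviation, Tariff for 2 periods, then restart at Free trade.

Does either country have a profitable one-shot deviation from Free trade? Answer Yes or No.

Yes

Comparing payoff streams over the 3 periods until play realigns: cooperate → 13(1+δ+…+δ^2); deviate → 24 + 7(δ+…+δ^2).
Cooperation is sustained iff (13−7)(δ+…+δ^2) ≥ 24−13.
δ+…+δ^2 = 1/4·(1−(1/4)^2)/(1−1/4) = 0.3125, and (24−13)/(13−7) = 1.8333.
0.3125 < 1.8333, so cooperation is not sustainable.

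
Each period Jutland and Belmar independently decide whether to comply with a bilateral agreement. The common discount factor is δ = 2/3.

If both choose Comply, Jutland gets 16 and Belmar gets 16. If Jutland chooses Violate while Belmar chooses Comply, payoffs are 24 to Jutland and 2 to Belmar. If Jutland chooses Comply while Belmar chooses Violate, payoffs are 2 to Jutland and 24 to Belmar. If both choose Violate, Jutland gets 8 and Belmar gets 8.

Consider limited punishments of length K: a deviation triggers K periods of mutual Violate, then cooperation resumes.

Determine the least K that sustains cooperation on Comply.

IC: δ(1−δ^K)/(1−δ) ≥ (24−16)/(16−8) = 1.
With δ = 2/3: need 1 − δ^K ≥ 1·(1−2/3)/(2/3), i.e. δ^K ≤ 0.5000.
Since (2/3)^1 = 0.6667 and (2/3)^2 = 0.4444, the smallest such K is 2.

2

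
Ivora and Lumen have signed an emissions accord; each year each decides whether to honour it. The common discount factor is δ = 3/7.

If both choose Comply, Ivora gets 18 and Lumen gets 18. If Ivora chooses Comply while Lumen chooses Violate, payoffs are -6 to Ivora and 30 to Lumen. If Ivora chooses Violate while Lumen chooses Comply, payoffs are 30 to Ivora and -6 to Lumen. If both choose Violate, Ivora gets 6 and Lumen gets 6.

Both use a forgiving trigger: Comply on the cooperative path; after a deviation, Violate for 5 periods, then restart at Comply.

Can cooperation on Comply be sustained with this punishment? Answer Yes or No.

Comparing payoff streams over the 6 periods until play realigns: cooperate → 18(1+δ+…+δ^5); deviate → 30 + 6(δ+…+δ^5).
Cooperation is sustained iff (18−6)(δ+…+δ^5) ≥ 30−18.
δ+…+δ^5 = 3/7·(1−(3/7)^5)/(1−3/7) = 0.7392, and (30−18)/(18−6) = 1.0000.
0.7392 < 1.0000, so cooperation is not sustainable.

No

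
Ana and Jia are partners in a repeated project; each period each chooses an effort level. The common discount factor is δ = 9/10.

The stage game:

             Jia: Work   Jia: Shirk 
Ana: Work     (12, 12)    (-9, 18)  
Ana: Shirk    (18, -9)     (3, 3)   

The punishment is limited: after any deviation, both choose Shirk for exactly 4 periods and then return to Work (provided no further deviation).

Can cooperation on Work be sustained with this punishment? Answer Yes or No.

Yes

Comparing payoff streams over the 5 periods until play realigns: cooperate → 12(1+δ+…+δ^4); deviate → 18 + 3(δ+…+δ^4).
Cooperation is sustained iff (12−3)(δ+…+δ^4) ≥ 18−12.
δ+…+δ^4 = 9/10·(1−(9/10)^4)/(1−9/10) = 3.0951, and (18−12)/(12−3) = 0.6667.
3.0951 ≥ 0.6667, so cooperation is sustainable.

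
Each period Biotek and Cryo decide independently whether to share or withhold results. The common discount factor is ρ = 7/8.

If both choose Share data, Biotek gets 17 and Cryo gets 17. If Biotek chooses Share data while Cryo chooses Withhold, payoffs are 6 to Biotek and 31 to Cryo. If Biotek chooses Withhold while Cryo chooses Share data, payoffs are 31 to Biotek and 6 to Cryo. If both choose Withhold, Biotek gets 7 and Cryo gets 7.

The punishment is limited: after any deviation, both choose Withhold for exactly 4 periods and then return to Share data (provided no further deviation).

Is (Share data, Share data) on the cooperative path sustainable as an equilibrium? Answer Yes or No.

Yes

Comparing payoff streams over the 5 periods until play realigns: cooperate → 17(1+ρ+…+ρ^4); deviate → 31 + 7(ρ+…+ρ^4).
Cooperation is sustained iff (17−7)(ρ+…+ρ^4) ≥ 31−17.
ρ+…+ρ^4 = 7/8·(1−(7/8)^4)/(1−7/8) = 2.8967, and (31−17)/(17−7) = 1.4000.
2.8967 ≥ 1.4000, so cooperation is sustainable.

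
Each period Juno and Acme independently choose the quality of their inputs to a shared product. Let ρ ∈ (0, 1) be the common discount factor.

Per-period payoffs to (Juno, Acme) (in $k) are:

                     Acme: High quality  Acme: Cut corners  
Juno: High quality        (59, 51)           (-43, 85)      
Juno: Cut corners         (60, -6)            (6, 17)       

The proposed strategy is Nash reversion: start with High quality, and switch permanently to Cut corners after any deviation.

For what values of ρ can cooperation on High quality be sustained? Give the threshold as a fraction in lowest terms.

Juno's threshold: (60−59)/(60−6) = 1/54.
Acme's threshold: (85−51)/(85−17) = 1/2.
1/54 < 1/2, so Acme binds and ρ* = 1/2.

1/2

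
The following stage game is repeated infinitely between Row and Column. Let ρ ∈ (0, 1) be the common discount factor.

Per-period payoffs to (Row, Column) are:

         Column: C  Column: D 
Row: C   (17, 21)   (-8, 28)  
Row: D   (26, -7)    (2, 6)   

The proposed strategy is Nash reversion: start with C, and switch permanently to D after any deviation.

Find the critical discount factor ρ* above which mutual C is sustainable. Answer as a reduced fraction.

Row: cooperation gives 17 each period; deviation gives 26 once then 2 forever.
  17/(1−ρ) ≥ 26 + 2ρ/(1−ρ) ⇒ ρ ≥ 9/24 = 3/8.
Column: cooperation gives 21 each period; deviation gives 28 once then 6 forever.
  ρ ≥ 7/22.
Both must hold, so the binding constraint is Row's: ρ ≥ 3/8.

3/8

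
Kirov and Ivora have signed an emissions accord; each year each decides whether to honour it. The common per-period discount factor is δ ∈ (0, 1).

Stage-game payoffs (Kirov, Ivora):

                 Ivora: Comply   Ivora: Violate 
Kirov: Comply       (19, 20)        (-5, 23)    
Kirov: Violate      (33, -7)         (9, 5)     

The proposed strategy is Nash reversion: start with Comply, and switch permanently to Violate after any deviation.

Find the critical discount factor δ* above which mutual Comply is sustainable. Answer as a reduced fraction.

7/12

Kirov's threshold: (33−19)/(33−9) = 7/12.
Ivora's threshold: (23−20)/(23−5) = 1/6.
7/12 > 1/6, so Kirov binds and δ* = 7/12.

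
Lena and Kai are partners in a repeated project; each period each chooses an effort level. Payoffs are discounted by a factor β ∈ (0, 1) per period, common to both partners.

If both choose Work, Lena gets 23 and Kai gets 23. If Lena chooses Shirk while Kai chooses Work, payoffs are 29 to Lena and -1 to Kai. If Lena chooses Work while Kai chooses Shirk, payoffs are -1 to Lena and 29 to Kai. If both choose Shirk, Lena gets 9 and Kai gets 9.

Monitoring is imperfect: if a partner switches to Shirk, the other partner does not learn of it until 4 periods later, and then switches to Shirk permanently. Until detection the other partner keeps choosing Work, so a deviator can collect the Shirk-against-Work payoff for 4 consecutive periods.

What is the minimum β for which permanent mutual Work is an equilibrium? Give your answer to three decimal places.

The best deviation is to choose Shirk for all 4 undetected periods, earning 29 each, then 9 forever once detected.
Deviation value: 29(1−β^4)/(1−β) + 9β^4/(1−β); cooperation value: 23/(1−β).
IC: 23 ≥ 29(1−β^4) + 9β^4 = 29 − 20β^4.
So β^4 ≥ 6/20 = 3/10, giving β ≥ (3/10)^(1/4) ≈ 0.740.

0.740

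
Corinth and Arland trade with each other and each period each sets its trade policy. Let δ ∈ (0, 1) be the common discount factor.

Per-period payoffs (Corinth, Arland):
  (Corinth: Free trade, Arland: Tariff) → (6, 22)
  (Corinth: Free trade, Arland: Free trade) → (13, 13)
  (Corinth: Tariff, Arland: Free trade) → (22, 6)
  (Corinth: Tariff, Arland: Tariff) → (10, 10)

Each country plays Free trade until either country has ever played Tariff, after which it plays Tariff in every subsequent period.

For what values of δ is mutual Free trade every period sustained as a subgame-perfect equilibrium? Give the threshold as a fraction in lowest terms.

13/(1−δ) ≥ 22 + 10δ/(1−δ)
13 ≥ 22 − 12δ
δ ≥ 9/12 = 3/4.

3/4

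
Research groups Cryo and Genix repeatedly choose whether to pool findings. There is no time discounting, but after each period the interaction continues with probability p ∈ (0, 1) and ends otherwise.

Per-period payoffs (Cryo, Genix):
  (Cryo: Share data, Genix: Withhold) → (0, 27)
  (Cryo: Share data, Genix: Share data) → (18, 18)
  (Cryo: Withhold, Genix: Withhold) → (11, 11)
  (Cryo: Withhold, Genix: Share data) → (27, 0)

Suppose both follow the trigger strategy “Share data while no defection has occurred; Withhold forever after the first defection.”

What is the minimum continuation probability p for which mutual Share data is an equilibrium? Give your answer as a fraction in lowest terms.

Expected cooperation value is 18 + p·18 + p²·18 + … = 18/(1−p); deviation gives 27 + p·11/(1−p).
18 ≥ 27(1−p) + 11p ⇒ 16p ≥ 9 ⇒ p ≥ 9/16.

9/16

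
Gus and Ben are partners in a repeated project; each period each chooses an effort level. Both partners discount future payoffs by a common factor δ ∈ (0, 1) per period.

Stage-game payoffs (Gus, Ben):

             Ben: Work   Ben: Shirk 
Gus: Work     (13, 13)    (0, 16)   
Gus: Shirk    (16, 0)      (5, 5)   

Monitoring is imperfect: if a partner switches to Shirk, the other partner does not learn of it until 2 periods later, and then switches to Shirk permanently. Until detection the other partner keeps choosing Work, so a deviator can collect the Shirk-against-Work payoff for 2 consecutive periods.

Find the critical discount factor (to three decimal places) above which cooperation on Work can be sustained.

0.522

Deviating for the 2 undetected periods gains 16−13 = 3 per period over cooperation, then loses 13−5 = 8 per period forever once punishment starts.
Gain: 3(1 + δ + … + δ^1); loss: 8·δ^2/(1−δ).
No profitable deviation ⇔ 3(1−δ^2) ≤ 8·δ^2, i.e. δ^2 ≥ 3/(3+8) = 3/11.
Hence δ ≥ (3/11)^(1/2) ≈ 0.522.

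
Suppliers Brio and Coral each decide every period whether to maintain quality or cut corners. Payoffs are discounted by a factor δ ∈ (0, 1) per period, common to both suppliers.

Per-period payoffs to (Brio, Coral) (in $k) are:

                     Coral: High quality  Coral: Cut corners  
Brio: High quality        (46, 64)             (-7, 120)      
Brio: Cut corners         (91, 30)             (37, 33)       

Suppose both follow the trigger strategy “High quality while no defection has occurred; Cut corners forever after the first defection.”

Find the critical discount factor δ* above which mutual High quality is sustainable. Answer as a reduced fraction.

For Brio: deviation gain 91−46 = 45, per-period punishment loss 46−37 = 9. IC gives δ ≥ 45/54 = 5/6.
For Coral: gain 56, loss 31 per period, so δ ≥ 56/87.
The tighter constraint is Brio's, so cooperation needs δ ≥ 5/6.

5/6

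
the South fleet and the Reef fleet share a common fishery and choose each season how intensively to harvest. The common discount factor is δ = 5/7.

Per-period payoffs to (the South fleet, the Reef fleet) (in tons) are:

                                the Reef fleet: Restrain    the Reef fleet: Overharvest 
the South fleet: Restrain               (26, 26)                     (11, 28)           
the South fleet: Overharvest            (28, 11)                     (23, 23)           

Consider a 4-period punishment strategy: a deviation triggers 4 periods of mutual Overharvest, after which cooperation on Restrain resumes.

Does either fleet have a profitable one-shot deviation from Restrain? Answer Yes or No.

A one-shot deviation gives 28 now, then 23 for 4 periods, then back to 26.
Gain from deviating: (28−26) today; loss: (26−23) in each of the next 4 periods.
No-deviation condition: (26−23)(δ+…+δ^4) ≥ 28−26, i.e. δ+…+δ^4 ≥ 2/3.
At δ = 5/7: δ+…+δ^4 = 1.8492 ≥ 0.6667.
So cooperation is sustainable.

No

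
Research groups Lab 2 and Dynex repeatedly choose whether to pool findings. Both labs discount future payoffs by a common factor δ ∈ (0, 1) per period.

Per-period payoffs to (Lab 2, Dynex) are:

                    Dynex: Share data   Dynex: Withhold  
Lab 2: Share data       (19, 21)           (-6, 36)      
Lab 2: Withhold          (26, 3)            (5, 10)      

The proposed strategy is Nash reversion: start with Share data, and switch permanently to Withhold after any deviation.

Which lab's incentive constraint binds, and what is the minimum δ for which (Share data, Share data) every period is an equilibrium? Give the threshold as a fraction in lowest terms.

Lab 2: cooperation gives 19 each period; deviation gives 26 once then 5 forever.
  19/(1−δ) ≥ 26 + 5δ/(1−δ) ⇒ δ ≥ 7/21 = 1/3.
Dynex: cooperation gives 21 each period; deviation gives 36 once then 10 forever.
  δ ≥ 15/26.
Both must hold, so the binding constraint is Dynex's: δ ≥ 15/26.

Dynex; δ ≥ 15/26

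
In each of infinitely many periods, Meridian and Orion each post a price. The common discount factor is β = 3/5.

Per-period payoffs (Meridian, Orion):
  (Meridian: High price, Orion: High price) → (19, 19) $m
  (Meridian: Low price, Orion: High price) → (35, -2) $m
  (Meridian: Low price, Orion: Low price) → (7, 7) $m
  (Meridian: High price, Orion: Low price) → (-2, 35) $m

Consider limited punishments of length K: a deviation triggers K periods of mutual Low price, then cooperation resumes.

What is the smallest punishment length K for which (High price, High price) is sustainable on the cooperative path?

IC: β(1−β^K)/(1−β) ≥ (35−19)/(19−7) = 4/3.
With β = 3/5: need 1 − β^K ≥ 4/3·(1−3/5)/(3/5), i.e. β^K ≤ 0.1111.
Since (3/5)^4 = 0.1296 and (3/5)^5 = 0.0778, the smallest such K is 5.

5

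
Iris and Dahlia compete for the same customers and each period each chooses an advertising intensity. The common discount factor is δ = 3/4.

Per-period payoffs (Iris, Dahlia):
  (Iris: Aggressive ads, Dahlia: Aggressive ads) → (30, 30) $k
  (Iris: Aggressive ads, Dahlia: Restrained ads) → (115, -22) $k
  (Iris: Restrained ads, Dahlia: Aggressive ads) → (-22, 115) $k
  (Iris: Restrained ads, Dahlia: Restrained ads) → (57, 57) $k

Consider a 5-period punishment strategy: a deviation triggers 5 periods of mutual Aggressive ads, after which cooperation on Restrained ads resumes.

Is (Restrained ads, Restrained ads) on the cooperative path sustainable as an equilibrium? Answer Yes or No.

Yes

Comparing payoff streams over the 6 periods until play realigns: cooperate → 57(1+δ+…+δ^5); deviate → 115 + 30(δ+…+δ^5).
Cooperation is sustained iff (57−30)(δ+…+δ^5) ≥ 115−57.
δ+…+δ^5 = 3/4·(1−(3/4)^5)/(1−3/4) = 2.2881, and (115−57)/(57−30) = 2.1481.
2.2881 ≥ 2.1481, so cooperation is sustainable.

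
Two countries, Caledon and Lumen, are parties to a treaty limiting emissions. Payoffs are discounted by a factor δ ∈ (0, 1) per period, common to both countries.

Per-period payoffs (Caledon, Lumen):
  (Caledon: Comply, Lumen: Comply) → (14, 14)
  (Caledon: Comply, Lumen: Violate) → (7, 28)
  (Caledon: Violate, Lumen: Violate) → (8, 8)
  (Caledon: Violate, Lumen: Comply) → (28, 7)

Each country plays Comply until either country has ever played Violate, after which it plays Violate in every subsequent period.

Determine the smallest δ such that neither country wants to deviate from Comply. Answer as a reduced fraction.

14/(1−δ) ≥ 28 + 8δ/(1−δ)
14 ≥ 28 − 20δ
δ ≥ 14/20 = 7/10.

7/10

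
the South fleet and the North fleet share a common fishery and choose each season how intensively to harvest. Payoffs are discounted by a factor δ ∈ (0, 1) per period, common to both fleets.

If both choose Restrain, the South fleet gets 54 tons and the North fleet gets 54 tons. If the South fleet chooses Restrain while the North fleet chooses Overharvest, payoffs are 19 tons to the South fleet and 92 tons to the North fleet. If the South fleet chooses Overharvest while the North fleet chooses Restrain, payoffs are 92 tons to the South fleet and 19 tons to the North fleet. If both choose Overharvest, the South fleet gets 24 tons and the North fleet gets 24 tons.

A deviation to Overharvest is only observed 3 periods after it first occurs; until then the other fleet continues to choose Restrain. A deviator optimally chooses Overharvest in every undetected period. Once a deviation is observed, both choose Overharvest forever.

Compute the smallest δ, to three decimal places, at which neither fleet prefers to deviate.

Deviating for the 3 undetected periods gains 92−54 = 38 per period over cooperation, then loses 54−24 = 30 per period forever once punishment starts.
Gain: 38(1 + δ + … + δ^2); loss: 30·δ^3/(1−δ).
No profitable deviation ⇔ 38(1−δ^3) ≤ 30·δ^3, i.e. δ^3 ≥ 38/(38+30) = 19/34.
Hence δ ≥ (19/34)^(1/3) ≈ 0.824.

0.824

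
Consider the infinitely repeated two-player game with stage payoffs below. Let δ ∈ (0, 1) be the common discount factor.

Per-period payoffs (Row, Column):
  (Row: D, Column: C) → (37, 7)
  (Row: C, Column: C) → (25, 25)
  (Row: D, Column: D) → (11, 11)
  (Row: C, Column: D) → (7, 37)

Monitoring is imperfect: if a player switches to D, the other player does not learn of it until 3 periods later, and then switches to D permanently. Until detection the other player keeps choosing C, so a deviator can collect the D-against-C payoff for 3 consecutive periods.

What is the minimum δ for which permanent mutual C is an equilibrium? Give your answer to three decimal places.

0.773

A deviator earns 37 for 3 periods, then 11 forever; cooperating earns 25 forever. Multiplying the IC by (1−δ):
25 ≥ 37(1−δ^3) + 11δ^3, so 26·δ^3 ≥ 12 and δ^3 ≥ 6/13.
δ ≥ (6/13)^(1/3) ≈ 0.773.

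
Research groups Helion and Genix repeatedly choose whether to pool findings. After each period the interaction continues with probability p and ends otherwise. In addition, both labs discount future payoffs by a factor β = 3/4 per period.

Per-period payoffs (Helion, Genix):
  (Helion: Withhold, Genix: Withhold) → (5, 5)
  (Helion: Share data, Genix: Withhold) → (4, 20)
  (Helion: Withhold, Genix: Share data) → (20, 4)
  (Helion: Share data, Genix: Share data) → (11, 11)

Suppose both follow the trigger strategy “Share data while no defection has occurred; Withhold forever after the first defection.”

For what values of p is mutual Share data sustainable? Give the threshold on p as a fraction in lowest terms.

Expected continuation weight on next period's payoff is β·p = 3/4·p, which plays the role of the discount factor.
Cooperation requires 3/4·p ≥ (20−11)/(20−5) = 3/5, hence p ≥ 4/5.

4/5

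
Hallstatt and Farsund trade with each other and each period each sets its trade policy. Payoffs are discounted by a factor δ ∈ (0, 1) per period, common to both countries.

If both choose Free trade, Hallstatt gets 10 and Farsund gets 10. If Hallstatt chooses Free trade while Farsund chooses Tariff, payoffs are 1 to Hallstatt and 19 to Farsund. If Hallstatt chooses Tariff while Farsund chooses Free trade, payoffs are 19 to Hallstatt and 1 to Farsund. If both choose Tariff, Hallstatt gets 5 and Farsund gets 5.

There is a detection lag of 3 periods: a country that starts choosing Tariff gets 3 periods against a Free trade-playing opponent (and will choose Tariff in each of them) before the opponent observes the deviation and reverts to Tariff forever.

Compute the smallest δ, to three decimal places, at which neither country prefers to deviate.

A deviator earns 19 for 3 periods, then 5 forever; cooperating earns 10 forever. Multiplying the IC by (1−δ):
10 ≥ 19(1−δ^3) + 5δ^3, so 14·δ^3 ≥ 9 and δ^3 ≥ 9/14.
δ ≥ (9/14)^(1/3) ≈ 0.863.

0.863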